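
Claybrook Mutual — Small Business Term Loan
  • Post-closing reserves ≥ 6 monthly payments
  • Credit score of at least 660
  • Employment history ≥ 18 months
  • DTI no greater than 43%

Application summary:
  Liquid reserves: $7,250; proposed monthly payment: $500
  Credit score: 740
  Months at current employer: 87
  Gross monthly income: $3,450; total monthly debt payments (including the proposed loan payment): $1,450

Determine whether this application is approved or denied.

Reserves: 7,250 ÷ 500 = 14.5 months (meets 6-month minimum)
Credit score 740 ≥ 660 (meets)
Employment 87 ≥ 18 months
DTI: 1,450 ÷ 3,450 = 42%, within the 43% cap
All criteria satisfied.

Approved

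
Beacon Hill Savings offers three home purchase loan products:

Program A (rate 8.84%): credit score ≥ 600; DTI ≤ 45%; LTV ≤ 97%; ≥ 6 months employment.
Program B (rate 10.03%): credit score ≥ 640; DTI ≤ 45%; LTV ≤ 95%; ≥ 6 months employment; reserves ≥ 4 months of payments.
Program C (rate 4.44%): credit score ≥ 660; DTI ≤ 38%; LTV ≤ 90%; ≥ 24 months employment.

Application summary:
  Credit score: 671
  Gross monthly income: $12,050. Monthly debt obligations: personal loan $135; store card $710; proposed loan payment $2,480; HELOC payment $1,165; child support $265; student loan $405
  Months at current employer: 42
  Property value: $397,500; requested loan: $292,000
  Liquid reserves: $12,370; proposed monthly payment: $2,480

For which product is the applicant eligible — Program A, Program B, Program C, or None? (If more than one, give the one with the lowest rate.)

Program A

Total debts = (135 + 710 + 2,480 + 1,165 + 265 + 405) = 5,160; DTI = 5,160/12,050 = 42.8%.
LTV = 292,000/397,500 = 73.5%.
Reserves = 12,370/2,480 = 5.0 months.
Program A: score 671 ≥ 600; DTI 42.8% ≤ 45%; LTV 73.5% ≤ 97%; employment 42 ≥ 6 mo → qualifies.
Program B: score 671 ≥ 640; DTI 42.8% ≤ 45%; LTV 73.5% ≤ 95%; employment 42 ≥ 6 mo; reserves 5.0 ≥ 4 mo → qualifies.
Program C: score 671 ≥ 660; DTI 42.8% > 38%; LTV 73.5% ≤ 90%; employment 42 ≥ 24 mo → does not qualify.
Qualifying: Program A, Program B. Lowest rate is 8.84% → Program A.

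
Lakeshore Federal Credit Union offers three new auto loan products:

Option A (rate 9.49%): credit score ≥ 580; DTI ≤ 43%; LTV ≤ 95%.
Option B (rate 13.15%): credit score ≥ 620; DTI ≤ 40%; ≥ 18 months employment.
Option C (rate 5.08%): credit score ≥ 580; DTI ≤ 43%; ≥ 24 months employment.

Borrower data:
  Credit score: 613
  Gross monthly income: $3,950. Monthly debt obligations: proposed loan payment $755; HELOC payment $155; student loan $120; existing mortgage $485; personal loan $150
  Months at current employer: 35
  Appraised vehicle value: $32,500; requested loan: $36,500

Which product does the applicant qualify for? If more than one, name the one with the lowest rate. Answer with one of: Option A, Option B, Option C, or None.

Option C

Total debts = (755 + 155 + 120 + 485 + 150) = 1,665; DTI = 1,665/3,950 = 42.2%.
LTV = 36,500/32,500 = 112.3%.
Option A: score 613 ≥ 580; DTI 42.2% ≤ 43%; LTV 112.3% > 95% → does not qualify.
Option B: score 613 < 620; DTI 42.2% > 40%; employment 35 ≥ 18 mo → does not qualify.
Option C: score 613 ≥ 580; DTI 42.2% ≤ 43%; employment 35 ≥ 24 mo → qualifies.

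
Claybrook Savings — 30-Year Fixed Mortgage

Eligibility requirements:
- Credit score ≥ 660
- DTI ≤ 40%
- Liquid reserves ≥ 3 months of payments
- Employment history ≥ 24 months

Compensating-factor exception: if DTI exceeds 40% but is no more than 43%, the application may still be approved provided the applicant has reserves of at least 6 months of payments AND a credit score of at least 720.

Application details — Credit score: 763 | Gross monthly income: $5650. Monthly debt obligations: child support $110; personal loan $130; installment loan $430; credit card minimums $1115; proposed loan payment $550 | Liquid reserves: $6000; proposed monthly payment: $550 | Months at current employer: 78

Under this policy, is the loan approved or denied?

Approved

Credit score 763 ≥ 660 (meets base)
Total debts = (110 + 130 + 430 + 1,115 + 550) = 2,335. DTI: 2,335 ÷ 5,650 = 41.3%, over the 40% base limit.
Reserves = 6,000/550 = 10.9 months ≥ 3
Employment 78 ≥ 24 months
DTI 41.3% is within the 40%–43% exception band; checking compensating factors.
Reserves 10.9 ≥ 6 months; credit score 763 ≥ 720.
Both override conditions satisfied; DTI exception granted.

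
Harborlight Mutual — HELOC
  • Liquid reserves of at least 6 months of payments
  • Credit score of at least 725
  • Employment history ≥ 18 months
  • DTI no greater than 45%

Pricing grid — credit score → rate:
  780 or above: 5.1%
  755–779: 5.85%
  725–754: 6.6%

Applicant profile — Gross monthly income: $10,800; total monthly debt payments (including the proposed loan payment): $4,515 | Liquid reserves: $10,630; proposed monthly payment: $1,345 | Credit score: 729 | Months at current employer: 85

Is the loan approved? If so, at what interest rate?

Credit score 729 ≥ 725 (meets minimum)
Debt-to-income = 4,515/10,800 = 41.8% — meets 45% limit
Reserves: 10,630 ÷ 1,345 = 7.9 months (meets 6-month minimum)
Employment 85 ≥ 18 months
All requirements met. Score 729 falls in the 725–754 tier → 6.6%.

Approved at 6.6%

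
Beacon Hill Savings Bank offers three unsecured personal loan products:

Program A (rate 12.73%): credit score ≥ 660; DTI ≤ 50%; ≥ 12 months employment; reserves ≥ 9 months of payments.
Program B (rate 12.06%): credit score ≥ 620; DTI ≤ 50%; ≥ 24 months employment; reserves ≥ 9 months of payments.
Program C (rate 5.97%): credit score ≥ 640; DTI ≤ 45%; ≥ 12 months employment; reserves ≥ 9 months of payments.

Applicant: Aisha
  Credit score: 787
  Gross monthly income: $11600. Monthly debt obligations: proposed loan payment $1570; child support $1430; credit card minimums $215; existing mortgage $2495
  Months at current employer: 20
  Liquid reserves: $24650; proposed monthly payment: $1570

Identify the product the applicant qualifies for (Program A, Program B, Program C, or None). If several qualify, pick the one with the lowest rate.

Total debts = (1,570 + 1,430 + 215 + 2,495) = 5,710; DTI = 5,710/11,600 = 49.2%.
Reserves = 24,650/1,570 = 15.7 months.
Program A: score 787 ≥ 660; DTI 49.2% ≤ 50%; employment 20 ≥ 12 mo; reserves 15.7 ≥ 9 mo → qualifies.
Program B: score 787 ≥ 620; DTI 49.2% ≤ 50%; employment 20 < 24 mo; reserves 15.7 ≥ 9 mo → does not qualify.
Program C: score 787 ≥ 640; DTI 49.2% > 45%; employment 20 ≥ 12 mo; reserves 15.7 ≥ 9 mo → does not qualify.

Program A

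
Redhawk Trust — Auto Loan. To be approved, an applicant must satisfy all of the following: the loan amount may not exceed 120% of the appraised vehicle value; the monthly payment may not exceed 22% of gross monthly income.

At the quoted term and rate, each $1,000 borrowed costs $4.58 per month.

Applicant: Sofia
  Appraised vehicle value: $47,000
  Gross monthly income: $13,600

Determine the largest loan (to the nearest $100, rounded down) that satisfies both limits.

$56,400

Payment cap: 22% × $13,600 = $2,992/month.
At $4.58 per $1,000, that supports 2,992/4.58 × 1,000 ≈ $653,275 → $653,200.
LTV cap: 120% × $47,000 = $56,400 → $56,400.
Binding constraint: loan-to-value.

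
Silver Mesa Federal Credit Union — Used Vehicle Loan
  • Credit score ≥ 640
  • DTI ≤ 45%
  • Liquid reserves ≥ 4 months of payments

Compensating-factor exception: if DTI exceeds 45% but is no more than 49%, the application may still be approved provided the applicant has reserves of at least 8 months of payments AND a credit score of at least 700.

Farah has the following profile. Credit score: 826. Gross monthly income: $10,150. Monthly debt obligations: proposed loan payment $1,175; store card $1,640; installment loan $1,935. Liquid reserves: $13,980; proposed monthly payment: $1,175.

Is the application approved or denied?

Credit score 826 ≥ 640 (meets base)
Total debts = (1,175 + 1,640 + 1,935) = 4,750. DTI = 4,750/10,150 = 46.8% > 45% — standard DTI limit exceeded.
Liquid reserves cover 13,980/1,175 = 11.9 months — ≥ 4 required
DTI 46.8% is within the 45%–49% exception band; checking compensating factors.
Override check — reserves: 11.9 mo (ok); score: 826 (ok).
Both override conditions satisfied; DTI exception granted.

Approved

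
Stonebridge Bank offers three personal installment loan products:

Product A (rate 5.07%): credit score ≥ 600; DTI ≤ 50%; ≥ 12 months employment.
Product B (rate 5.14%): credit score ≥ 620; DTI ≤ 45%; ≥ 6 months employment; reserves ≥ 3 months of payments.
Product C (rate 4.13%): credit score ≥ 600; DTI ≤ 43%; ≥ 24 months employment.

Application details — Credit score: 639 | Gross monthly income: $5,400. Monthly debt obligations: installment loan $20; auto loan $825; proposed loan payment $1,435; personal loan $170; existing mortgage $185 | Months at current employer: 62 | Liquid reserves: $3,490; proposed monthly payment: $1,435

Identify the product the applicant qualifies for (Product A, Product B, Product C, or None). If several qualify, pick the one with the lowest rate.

Total debts = (20 + 825 + 1,435 + 170 + 185) = 2,635; DTI = 2,635/5,400 = 48.8%.
Reserves = 3,490/1,435 = 2.4 months.
Product A: score 639 ≥ 600; DTI 48.8% ≤ 50%; employment 62 ≥ 12 mo → qualifies.
Product B: score 639 ≥ 620; DTI 48.8% > 45%; employment 62 ≥ 6 mo; reserves 2.4 < 3 mo → does not qualify.
Product C: score 639 ≥ 600; DTI 48.8% > 43%; employment 62 ≥ 24 mo → does not qualify.

Product A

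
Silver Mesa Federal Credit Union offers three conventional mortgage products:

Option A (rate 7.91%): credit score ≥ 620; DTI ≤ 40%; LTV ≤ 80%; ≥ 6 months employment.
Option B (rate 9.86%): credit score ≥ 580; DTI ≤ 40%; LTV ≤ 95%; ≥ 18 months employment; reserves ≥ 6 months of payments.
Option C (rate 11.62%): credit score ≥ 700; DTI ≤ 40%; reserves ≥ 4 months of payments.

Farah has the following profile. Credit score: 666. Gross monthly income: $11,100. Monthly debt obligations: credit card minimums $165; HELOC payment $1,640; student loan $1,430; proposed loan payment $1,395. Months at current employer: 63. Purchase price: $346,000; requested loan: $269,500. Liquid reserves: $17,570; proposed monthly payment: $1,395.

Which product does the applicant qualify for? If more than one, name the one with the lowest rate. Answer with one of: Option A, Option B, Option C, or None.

Total debts = (165 + 1,640 + 1,430 + 1,395) = 4,630; DTI = 4,630/11,100 = 41.7%.
LTV = 269,500/346,000 = 77.9%.
Reserves = 17,570/1,395 = 12.6 months.
Option A: score 666 ≥ 620; DTI 41.7% > 40%; LTV 77.9% ≤ 80%; employment 63 ≥ 6 mo → does not qualify.
Option B: score 666 ≥ 580; DTI 41.7% > 40%; LTV 77.9% ≤ 95%; employment 63 ≥ 18 mo; reserves 12.6 ≥ 6 mo → does not qualify.
Option C: score 666 < 700; DTI 41.7% > 40%; reserves 12.6 ≥ 4 mo → does not qualify.

None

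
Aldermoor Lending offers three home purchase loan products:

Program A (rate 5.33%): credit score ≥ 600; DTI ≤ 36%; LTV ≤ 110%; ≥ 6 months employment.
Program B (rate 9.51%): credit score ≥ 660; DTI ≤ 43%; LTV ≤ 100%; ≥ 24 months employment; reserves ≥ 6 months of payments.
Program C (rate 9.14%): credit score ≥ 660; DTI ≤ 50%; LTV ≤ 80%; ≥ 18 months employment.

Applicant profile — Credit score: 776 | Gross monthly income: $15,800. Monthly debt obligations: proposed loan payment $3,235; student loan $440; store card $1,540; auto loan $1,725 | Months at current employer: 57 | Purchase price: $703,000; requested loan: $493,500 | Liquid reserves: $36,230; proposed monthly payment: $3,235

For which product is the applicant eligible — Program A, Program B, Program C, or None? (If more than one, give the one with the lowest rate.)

Program C

Total debts = (3,235 + 440 + 1,540 + 1,725) = 6,940; DTI = 6,940/15,800 = 43.9%.
LTV = 493,500/703,000 = 70.2%.
Reserves = 36,230/3,235 = 11.2 months.
Program A: score 776 ≥ 600; DTI 43.9% > 36%; LTV 70.2% ≤ 110%; employment 57 ≥ 6 mo → does not qualify.
Program B: score 776 ≥ 660; DTI 43.9% > 43%; LTV 70.2% ≤ 100%; employment 57 ≥ 24 mo; reserves 11.2 ≥ 6 mo → does not qualify.
Program C: score 776 ≥ 660; DTI 43.9% ≤ 50%; LTV 70.2% ≤ 80%; employment 57 ≥ 18 mo → qualifies.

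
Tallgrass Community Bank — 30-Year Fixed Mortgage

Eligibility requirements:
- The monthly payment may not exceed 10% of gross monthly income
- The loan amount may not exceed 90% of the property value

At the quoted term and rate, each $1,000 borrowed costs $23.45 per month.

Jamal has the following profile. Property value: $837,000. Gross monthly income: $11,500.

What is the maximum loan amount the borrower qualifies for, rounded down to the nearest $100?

Payment cap: 10% × $11,500 = $1,150/month.
At $23.45 per $1,000, that supports 1,150/23.45 × 1,000 ≈ $49,040 → $49,000.
LTV cap: 90% × $837,000 = $753,300 → $753,300.
Binding constraint: payment-to-income.

$49,000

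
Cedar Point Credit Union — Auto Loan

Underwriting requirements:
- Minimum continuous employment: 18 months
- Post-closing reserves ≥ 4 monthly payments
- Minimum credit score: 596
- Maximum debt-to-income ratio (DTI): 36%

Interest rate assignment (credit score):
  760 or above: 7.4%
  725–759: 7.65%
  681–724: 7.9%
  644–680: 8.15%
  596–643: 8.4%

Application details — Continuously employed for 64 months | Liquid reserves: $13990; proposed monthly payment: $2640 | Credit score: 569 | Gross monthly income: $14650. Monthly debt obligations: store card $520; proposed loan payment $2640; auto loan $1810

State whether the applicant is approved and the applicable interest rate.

Denied

Credit score 569 < 596 (below minimum)
Employment 64 ≥ 18 months
Total monthly debts = (520 + 2,640 + 1,810) = 4,970. Debt-to-income = 4,970/14,650 = 33.9% — meets 36% limit
Reserves = 13,990/2,640 = 5.3 months ≥ 4
Not all requirements met → denied.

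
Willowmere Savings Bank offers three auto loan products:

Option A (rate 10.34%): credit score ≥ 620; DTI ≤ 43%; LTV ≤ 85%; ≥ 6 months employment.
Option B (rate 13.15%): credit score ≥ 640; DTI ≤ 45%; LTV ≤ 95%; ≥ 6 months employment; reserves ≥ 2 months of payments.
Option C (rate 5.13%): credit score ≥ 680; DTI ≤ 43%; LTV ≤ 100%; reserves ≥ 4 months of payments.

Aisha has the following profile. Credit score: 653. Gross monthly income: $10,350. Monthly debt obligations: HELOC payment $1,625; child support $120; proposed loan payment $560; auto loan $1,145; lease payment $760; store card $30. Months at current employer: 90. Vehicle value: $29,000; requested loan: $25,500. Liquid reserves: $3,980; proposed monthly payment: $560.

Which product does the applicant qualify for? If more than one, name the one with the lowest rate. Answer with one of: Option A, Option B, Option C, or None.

Option B

Total debts = (1,625 + 120 + 560 + 1,145 + 760 + 30) = 4,240; DTI = 4,240/10,350 = 41%.
LTV = 25,500/29,000 = 87.9%.
Reserves = 3,980/560 = 7.1 months.
Option A: score 653 ≥ 620; DTI 41% ≤ 43%; LTV 87.9% > 85%; employment 90 ≥ 6 mo → does not qualify.
Option B: score 653 ≥ 640; DTI 41% ≤ 45%; LTV 87.9% ≤ 95%; employment 90 ≥ 6 mo; reserves 7.1 ≥ 2 mo → qualifies.
Option C: score 653 < 680; DTI 41% ≤ 43%; LTV 87.9% ≤ 100%; reserves 7.1 ≥ 4 mo → does not qualify.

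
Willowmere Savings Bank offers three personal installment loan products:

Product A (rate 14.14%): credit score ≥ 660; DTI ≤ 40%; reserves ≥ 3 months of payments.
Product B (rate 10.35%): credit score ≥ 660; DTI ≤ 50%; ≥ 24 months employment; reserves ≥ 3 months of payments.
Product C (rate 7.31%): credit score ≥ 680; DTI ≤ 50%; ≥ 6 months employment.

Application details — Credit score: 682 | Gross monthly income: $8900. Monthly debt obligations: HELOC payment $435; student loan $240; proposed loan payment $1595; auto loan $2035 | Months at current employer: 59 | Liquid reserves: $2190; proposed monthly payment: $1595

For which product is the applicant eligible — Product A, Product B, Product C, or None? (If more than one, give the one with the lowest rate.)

Total debts = (435 + 240 + 1,595 + 2,035) = 4,305; DTI = 4,305/8,900 = 48.4%.
Reserves = 2,190/1,595 = 1.4 months.
Product A: score 682 ≥ 660; DTI 48.4% > 40%; reserves 1.4 < 3 mo → does not qualify.
Product B: score 682 ≥ 660; DTI 48.4% ≤ 50%; employment 59 ≥ 24 mo; reserves 1.4 < 3 mo → does not qualify.
Product C: score 682 ≥ 680; DTI 48.4% ≤ 50%; employment 59 ≥ 6 mo → qualifies.

Product C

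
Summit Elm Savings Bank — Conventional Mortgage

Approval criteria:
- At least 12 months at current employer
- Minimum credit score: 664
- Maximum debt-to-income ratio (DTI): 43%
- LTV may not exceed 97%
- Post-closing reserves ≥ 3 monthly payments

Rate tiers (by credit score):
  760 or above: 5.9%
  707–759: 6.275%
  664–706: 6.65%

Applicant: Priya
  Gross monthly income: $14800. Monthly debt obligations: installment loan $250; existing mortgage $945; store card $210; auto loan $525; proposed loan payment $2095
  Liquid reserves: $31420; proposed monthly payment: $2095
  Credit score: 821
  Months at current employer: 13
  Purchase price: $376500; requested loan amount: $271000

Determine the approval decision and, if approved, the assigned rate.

Approved at 5.9%

Credit score 821 ≥ 664 (meets minimum)
Total monthly debts = (250 + 945 + 210 + 525 + 2,095) = 4,025. DTI = 4,025/14,800 = 27.2% ≤ 43%
LTV = 271,000/376,500 = 72% ≤ 97%
Employment 13 ≥ 12 months
Reserves: 31,420 ÷ 2,095 = 15.0 months (meets 3-month minimum)
All requirements met. Score 821 falls in the 760 or above tier → 5.9%.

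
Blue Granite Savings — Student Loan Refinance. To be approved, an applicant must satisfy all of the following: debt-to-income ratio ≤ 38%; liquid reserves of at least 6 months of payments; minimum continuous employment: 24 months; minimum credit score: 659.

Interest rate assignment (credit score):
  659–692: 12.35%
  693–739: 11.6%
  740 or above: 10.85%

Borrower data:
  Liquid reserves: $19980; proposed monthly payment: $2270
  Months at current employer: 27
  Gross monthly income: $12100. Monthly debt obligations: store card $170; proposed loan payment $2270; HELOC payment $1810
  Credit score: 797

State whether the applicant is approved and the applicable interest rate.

Approved at 10.85%

Credit score 797 ≥ 659 (meets minimum)
Liquid reserves cover 19,980/2,270 = 8.8 months — ≥ 6 required
Employment 27 ≥ 24 months
Total monthly debts = (170 + 2,270 + 1,810) = 4,250. Debt-to-income = 4,250/12,100 = 35.1% — meets 38% limit
All requirements met. Score 797 falls in the 740 or above tier → 10.85%.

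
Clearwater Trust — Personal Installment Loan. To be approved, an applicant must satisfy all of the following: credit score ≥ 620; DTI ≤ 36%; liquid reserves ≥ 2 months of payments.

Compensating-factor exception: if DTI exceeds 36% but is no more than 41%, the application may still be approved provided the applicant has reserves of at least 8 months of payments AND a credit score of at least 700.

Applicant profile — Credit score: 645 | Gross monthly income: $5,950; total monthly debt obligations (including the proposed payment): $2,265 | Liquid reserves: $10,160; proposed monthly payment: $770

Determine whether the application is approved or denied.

Denied

Credit score 645 ≥ 620 (meets base)
DTI: 2,265 ÷ 5,950 = 38.1%, over the 36% base limit.
Reserves = 10,160/770 = 13.2 months ≥ 2
DTI 38.1% is within the 36%–41% exception band; checking compensating factors.
Reserves 13.2 ≥ 8 months; credit score 645 < 700.
Override conditions not both satisfied; exception does not apply.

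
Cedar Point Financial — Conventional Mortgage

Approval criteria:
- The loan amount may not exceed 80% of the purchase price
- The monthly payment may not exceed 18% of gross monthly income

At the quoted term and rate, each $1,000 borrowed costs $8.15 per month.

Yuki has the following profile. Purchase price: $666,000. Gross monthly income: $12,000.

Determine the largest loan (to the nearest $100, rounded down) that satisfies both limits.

$265,000

Payment cap: 18% × $12,000 = $2,160/month.
At $8.15 per $1,000, that supports 2,160/8.15 × 1,000 ≈ $265,030 → $265,000.
LTV cap: 80% × $666,000 = $532,800 → $532,800.
Binding constraint: payment-to-income.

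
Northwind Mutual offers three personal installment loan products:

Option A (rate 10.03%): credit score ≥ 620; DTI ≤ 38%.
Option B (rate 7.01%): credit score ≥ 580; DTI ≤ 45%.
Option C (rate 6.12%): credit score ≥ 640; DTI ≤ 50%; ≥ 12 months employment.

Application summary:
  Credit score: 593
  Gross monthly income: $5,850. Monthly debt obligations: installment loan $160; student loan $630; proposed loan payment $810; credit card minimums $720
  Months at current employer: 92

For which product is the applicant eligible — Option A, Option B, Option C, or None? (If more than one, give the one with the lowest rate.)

Total debts = (160 + 630 + 810 + 720) = 2,320; DTI = 2,320/5,850 = 39.7%.
Option A: score 593 < 620; DTI 39.7% > 38% → does not qualify.
Option B: score 593 ≥ 580; DTI 39.7% ≤ 45% → qualifies.
Option C: score 593 < 640; DTI 39.7% ≤ 50%; employment 92 ≥ 12 mo → does not qualify.

Option B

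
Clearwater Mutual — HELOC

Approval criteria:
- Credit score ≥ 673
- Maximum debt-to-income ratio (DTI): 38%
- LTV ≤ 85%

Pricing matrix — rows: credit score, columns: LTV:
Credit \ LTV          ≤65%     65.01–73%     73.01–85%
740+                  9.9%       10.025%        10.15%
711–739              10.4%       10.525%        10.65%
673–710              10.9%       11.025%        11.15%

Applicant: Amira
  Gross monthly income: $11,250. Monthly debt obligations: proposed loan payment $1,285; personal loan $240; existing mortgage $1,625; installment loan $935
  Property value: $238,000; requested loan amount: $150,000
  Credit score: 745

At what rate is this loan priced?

Credit score 745 ≥ 673; Total monthly debts = (1,285 + 240 + 1,625 + 935) = 4,085. DTI = 4,085/11,250 = 36.3% ≤ 38%
LTV: 150,000 ÷ 238,000 = 63%, within 85% cap
Score 745 is in the 740+ band; LTV 63% is in the ≤65% band → 9.9%.

9.9%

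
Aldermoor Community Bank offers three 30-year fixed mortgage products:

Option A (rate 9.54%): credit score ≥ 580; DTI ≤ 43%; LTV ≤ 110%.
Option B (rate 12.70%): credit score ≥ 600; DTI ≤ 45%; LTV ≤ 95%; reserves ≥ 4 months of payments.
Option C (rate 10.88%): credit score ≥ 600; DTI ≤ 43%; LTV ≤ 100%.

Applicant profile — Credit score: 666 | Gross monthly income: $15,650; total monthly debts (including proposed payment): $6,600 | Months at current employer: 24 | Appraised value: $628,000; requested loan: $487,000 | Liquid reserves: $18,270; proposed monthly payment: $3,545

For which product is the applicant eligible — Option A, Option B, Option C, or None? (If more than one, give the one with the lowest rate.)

Option A

DTI = 6,600/15,650 = 42.2%.
LTV = 487,000/628,000 = 77.5%.
Reserves = 18,270/3,545 = 5.2 months.
Option A: score 666 ≥ 580; DTI 42.2% ≤ 43%; LTV 77.5% ≤ 110% → qualifies.
Option B: score 666 ≥ 600; DTI 42.2% ≤ 45%; LTV 77.5% ≤ 95%; reserves 5.2 ≥ 4 mo → qualifies.
Option C: score 666 ≥ 600; DTI 42.2% ≤ 43%; LTV 77.5% ≤ 100% → qualifies.
Qualifying: Option A, Option B, Option C. Lowest rate is 9.54% → Option A.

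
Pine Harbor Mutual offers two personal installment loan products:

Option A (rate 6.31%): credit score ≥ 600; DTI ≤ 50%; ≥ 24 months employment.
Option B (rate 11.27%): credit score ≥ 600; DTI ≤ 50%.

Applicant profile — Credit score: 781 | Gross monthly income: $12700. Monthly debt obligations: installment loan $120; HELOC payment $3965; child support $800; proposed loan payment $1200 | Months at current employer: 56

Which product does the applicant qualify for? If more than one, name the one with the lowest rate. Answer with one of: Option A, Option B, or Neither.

Total debts = (120 + 3,965 + 800 + 1,200) = 6,085; DTI = 6,085/12,700 = 47.9%.
Option A: score 781 ≥ 600; DTI 47.9% ≤ 50%; employment 56 ≥ 24 mo → qualifies.
Option B: score 781 ≥ 600; DTI 47.9% ≤ 50% → qualifies.
Qualifying: Option A, Option B. Lowest rate is 6.31% → Option A.

Option A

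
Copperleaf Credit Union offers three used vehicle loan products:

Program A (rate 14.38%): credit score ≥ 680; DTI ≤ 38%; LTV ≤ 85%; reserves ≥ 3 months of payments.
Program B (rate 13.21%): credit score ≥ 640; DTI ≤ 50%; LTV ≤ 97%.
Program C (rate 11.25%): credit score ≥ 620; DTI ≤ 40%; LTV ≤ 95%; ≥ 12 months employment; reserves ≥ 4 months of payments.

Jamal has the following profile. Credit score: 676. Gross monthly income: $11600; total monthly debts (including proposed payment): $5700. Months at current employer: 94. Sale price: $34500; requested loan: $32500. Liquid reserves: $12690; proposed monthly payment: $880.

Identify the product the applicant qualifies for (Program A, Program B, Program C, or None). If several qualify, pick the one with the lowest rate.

DTI = 5,700/11,600 = 49.1%.
LTV = 32,500/34,500 = 94.2%.
Reserves = 12,690/880 = 14.4 months.
Program A: score 676 < 680; DTI 49.1% > 38%; LTV 94.2% > 85%; reserves 14.4 ≥ 3 mo → does not qualify.
Program B: score 676 ≥ 640; DTI 49.1% ≤ 50%; LTV 94.2% ≤ 97% → qualifies.
Program C: score 676 ≥ 620; DTI 49.1% > 40%; LTV 94.2% ≤ 95%; employment 94 ≥ 12 mo; reserves 14.4 ≥ 4 mo → does not qualify.

Program B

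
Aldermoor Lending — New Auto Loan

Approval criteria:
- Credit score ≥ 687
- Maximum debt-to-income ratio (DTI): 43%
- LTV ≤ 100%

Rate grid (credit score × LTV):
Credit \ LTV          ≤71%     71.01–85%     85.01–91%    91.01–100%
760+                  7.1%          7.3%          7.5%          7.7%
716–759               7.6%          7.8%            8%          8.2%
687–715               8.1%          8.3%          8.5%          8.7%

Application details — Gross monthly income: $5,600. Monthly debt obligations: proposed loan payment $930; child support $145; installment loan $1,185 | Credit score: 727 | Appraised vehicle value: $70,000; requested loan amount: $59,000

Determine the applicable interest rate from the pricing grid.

Credit score 727 ≥ 687; Total monthly debts = (930 + 145 + 1,185) = 2,260. DTI = 2,260/5,600 = 40.4% ≤ 43%
Loan-to-value = 59,000/70,000 = 84.3% — pass (100% max)
Row: 727 falls in 716–759. Column: 84.3% falls in 71.01–85%. Rate = 7.8%.

7.8%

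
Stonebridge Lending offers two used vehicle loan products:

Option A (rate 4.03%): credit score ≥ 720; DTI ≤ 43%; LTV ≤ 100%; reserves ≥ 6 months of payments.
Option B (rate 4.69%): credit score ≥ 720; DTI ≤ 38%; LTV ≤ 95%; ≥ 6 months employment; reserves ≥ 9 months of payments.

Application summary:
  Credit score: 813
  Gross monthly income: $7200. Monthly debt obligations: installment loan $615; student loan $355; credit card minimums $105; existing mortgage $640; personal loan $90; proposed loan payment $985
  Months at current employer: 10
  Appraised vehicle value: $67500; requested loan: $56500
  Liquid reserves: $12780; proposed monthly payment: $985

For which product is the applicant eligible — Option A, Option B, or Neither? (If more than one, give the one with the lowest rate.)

Total debts = (615 + 355 + 105 + 640 + 90 + 985) = 2,790; DTI = 2,790/7,200 = 38.8%.
LTV = 56,500/67,500 = 83.7%.
Reserves = 12,780/985 = 13.0 months.
Option A: score 813 ≥ 720; DTI 38.8% ≤ 43%; LTV 83.7% ≤ 100%; reserves 13.0 ≥ 6 mo → qualifies.
Option B: score 813 ≥ 720; DTI 38.8% > 38%; LTV 83.7% ≤ 95%; employment 10 ≥ 6 mo; reserves 13.0 ≥ 9 mo → does not qualify.

Option A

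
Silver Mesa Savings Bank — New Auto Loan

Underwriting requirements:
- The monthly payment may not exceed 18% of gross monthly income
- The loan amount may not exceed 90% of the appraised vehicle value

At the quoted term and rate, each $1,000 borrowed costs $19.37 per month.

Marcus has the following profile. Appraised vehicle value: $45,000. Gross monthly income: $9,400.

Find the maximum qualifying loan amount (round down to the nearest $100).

$40,500

Payment cap: 18% × $9,400 = $1,692/month.
At $19.37 per $1,000, that supports 1,692/19.37 × 1,000 ≈ $87,351 → $87,300.
LTV cap: 90% × $45,000 = $40,500 → $40,500.
Binding constraint: loan-to-value.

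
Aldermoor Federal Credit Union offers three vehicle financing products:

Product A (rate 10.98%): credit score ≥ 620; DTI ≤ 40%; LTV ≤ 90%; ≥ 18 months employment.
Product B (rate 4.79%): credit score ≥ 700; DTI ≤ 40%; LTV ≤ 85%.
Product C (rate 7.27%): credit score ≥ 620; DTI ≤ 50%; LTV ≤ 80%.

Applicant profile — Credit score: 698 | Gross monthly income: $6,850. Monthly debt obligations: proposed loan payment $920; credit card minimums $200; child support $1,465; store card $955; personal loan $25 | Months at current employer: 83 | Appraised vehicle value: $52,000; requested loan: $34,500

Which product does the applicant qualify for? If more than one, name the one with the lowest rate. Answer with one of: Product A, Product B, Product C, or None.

None

Total debts = (920 + 200 + 1,465 + 955 + 25) = 3,565; DTI = 3,565/6,850 = 52%.
LTV = 34,500/52,000 = 66.3%.
Product A: score 698 ≥ 620; DTI 52% > 40%; LTV 66.3% ≤ 90%; employment 83 ≥ 18 mo → does not qualify.
Product B: score 698 < 700; DTI 52% > 40%; LTV 66.3% ≤ 85% → does not qualify.
Product C: score 698 ≥ 620; DTI 52% > 50%; LTV 66.3% ≤ 80% → does not qualify.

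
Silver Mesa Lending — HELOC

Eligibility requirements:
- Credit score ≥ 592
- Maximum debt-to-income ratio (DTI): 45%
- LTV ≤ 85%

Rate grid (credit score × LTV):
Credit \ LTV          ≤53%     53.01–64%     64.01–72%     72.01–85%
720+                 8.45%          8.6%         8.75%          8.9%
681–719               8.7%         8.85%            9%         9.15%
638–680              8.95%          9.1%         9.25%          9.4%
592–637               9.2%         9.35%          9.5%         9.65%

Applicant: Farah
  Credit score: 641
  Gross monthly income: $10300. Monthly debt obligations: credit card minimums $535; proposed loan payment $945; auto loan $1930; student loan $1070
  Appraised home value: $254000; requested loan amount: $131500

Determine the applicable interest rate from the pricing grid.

Credit score 641 ≥ 592; Total monthly debts = (535 + 945 + 1,930 + 1,070) = 4,480. DTI = 4,480/10,300 = 43.5% ≤ 45%
LTV = 131,500/254,000 = 51.8% ≤ 85%
Row: 641 falls in 638–680. Column: 51.8% falls in ≤53%. Rate = 8.95%.

8.95%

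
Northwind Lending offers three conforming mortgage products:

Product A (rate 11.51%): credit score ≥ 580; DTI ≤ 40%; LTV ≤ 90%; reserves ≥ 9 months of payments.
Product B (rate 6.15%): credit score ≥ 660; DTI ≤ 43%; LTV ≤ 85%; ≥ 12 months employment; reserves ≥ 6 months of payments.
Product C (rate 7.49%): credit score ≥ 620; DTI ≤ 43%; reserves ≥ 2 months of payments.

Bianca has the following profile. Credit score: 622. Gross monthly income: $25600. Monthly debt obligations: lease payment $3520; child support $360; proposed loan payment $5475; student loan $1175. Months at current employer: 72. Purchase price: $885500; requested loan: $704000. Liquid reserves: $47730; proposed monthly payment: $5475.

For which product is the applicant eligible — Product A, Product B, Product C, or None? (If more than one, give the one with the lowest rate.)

Product C

Total debts = (3,520 + 360 + 5,475 + 1,175) = 10,530; DTI = 10,530/25,600 = 41.1%.
LTV = 704,000/885,500 = 79.5%.
Reserves = 47,730/5,475 = 8.7 months.
Product A: score 622 ≥ 580; DTI 41.1% > 40%; LTV 79.5% ≤ 90%; reserves 8.7 < 9 mo → does not qualify.
Product B: score 622 < 660; DTI 41.1% ≤ 43%; LTV 79.5% ≤ 85%; employment 72 ≥ 12 mo; reserves 8.7 ≥ 6 mo → does not qualify.
Product C: score 622 ≥ 620; DTI 41.1% ≤ 43%; reserves 8.7 ≥ 2 mo → qualifies.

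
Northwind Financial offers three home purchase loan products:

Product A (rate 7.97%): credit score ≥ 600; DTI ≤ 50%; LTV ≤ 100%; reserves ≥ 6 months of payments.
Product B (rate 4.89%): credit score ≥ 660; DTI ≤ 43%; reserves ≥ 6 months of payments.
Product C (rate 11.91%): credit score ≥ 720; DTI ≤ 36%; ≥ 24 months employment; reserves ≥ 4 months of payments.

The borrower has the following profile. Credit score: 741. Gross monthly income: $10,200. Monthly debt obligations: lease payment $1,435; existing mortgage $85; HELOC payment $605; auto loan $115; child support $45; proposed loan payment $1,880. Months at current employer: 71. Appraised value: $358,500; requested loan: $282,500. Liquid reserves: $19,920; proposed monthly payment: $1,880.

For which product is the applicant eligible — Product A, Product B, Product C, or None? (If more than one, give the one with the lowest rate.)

Product B

Total debts = (1,435 + 85 + 605 + 115 + 45 + 1,880) = 4,165; DTI = 4,165/10,200 = 40.8%.
LTV = 282,500/358,500 = 78.8%.
Reserves = 19,920/1,880 = 10.6 months.
Product A: score 741 ≥ 600; DTI 40.8% ≤ 50%; LTV 78.8% ≤ 100%; reserves 10.6 ≥ 6 mo → qualifies.
Product B: score 741 ≥ 660; DTI 40.8% ≤ 43%; reserves 10.6 ≥ 6 mo → qualifies.
Product C: score 741 ≥ 720; DTI 40.8% > 36%; employment 71 ≥ 24 mo; reserves 10.6 ≥ 4 mo → does not qualify.
Qualifying: Product A, Product B. Lowest rate is 4.89% → Product B.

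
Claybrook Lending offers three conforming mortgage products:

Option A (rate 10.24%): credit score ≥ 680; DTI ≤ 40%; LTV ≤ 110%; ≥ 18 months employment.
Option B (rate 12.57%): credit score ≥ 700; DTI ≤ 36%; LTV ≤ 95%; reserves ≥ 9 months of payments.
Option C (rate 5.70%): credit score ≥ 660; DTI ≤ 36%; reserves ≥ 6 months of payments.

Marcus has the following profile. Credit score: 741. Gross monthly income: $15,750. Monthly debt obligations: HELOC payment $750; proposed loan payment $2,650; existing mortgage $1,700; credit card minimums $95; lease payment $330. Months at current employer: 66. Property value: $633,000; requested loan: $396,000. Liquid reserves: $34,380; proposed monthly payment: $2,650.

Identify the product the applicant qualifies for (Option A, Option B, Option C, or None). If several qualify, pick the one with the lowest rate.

Option C

Total debts = (750 + 2,650 + 1,700 + 95 + 330) = 5,525; DTI = 5,525/15,750 = 35.1%.
LTV = 396,000/633,000 = 62.6%.
Reserves = 34,380/2,650 = 13.0 months.
Option A: score 741 ≥ 680; DTI 35.1% ≤ 40%; LTV 62.6% ≤ 110%; employment 66 ≥ 18 mo → qualifies.
Option B: score 741 ≥ 700; DTI 35.1% ≤ 36%; LTV 62.6% ≤ 95%; reserves 13.0 ≥ 9 mo → qualifies.
Option C: score 741 ≥ 660; DTI 35.1% ≤ 36%; reserves 13.0 ≥ 6 mo → qualifies.
Qualifying: Option A, Option B, Option C. Lowest rate is 5.70% → Option C.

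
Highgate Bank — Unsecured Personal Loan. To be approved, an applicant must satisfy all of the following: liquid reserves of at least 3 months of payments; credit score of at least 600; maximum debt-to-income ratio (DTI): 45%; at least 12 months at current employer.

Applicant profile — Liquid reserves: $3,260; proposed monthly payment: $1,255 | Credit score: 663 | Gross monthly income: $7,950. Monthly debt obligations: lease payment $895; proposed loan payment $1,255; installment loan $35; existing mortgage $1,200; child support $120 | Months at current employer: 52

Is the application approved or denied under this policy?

Reserves: 3,260 ÷ 1,255 = 2.6 months (below 3-month minimum)
Credit score 663 ≥ 600 (meets)
Total monthly debts = (895 + 1,255 + 35 + 1,200 + 120) = 3,505. DTI: 3,505 ÷ 7,950 = 44.1%, within the 45% cap
Employment 52 ≥ 12 months
Fails on reserves.

Denied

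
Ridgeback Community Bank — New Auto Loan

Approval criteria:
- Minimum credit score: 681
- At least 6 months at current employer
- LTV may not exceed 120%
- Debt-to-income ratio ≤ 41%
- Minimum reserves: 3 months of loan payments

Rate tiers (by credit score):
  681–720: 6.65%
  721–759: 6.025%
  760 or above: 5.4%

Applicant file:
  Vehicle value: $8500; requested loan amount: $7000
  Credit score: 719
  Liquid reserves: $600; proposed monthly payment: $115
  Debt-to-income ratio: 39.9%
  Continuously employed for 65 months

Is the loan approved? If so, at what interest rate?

Credit score 719 ≥ 681 (meets minimum)
Liquid reserves cover 600/115 = 5.2 months — ≥ 3 required
DTI 39.9% is within the 41% limit
LTV = 7,000/8,500 = 82.4% ≤ 120%
Employment 65 ≥ 6 months
All requirements met. Score 719 falls in the 681–720 tier → 6.65%.

Approved at 6.65%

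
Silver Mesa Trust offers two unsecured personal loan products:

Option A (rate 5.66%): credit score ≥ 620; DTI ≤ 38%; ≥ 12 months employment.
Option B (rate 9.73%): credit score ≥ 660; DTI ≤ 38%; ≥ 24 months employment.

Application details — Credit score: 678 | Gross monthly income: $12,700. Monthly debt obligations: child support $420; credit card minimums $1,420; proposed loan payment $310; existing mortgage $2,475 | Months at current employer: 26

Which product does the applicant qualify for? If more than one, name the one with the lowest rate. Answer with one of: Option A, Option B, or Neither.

Total debts = (420 + 1,420 + 310 + 2,475) = 4,625; DTI = 4,625/12,700 = 36.4%.
Option A: score 678 ≥ 620; DTI 36.4% ≤ 38%; employment 26 ≥ 12 mo → qualifies.
Option B: score 678 ≥ 660; DTI 36.4% ≤ 38%; employment 26 ≥ 24 mo → qualifies.
Qualifying: Option A, Option B. Lowest rate is 5.66% → Option A.

Option A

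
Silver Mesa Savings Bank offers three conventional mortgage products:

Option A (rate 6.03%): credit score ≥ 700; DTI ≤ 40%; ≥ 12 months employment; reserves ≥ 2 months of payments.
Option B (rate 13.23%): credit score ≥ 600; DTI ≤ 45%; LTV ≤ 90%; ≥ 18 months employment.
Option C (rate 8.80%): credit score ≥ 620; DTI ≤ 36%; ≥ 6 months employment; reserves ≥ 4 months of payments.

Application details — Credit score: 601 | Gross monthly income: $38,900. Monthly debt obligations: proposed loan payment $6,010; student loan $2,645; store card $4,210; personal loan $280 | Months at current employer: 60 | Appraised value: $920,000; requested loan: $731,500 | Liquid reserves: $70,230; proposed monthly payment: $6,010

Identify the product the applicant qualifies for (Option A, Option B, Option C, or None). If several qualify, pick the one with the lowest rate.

Total debts = (6,010 + 2,645 + 4,210 + 280) = 13,145; DTI = 13,145/38,900 = 33.8%.
LTV = 731,500/920,000 = 79.5%.
Reserves = 70,230/6,010 = 11.7 months.
Option A: score 601 < 700; DTI 33.8% ≤ 40%; employment 60 ≥ 12 mo; reserves 11.7 ≥ 2 mo → does not qualify.
Option B: score 601 ≥ 600; DTI 33.8% ≤ 45%; LTV 79.5% ≤ 90%; employment 60 ≥ 18 mo → qualifies.
Option C: score 601 < 620; DTI 33.8% ≤ 36%; employment 60 ≥ 6 mo; reserves 11.7 ≥ 4 mo → does not qualify.

Option B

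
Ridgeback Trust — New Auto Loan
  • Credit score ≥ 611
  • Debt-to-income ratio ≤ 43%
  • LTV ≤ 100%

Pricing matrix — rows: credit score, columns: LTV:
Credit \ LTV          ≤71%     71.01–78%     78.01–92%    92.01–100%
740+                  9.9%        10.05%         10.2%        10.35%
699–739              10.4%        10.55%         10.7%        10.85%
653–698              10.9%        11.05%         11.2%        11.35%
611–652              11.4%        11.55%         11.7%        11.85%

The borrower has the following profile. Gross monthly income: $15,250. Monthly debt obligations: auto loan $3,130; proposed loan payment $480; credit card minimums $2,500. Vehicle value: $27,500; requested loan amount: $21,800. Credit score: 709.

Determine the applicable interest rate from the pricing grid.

10.7%

Credit score 709 ≥ 611; Total monthly debts = (3,130 + 480 + 2,500) = 6,110. DTI = 6,110/15,250 = 40.1% ≤ 43%
LTV: 21,800 ÷ 27,500 = 79.3%, within 100% cap
Row: 709 falls in 699–739. Column: 79.3% falls in 78.01–92%. Rate = 10.7%.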